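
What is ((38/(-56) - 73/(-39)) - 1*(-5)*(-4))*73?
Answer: -1499201/1092 ≈ -1372.9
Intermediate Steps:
((38/(-56) - 73/(-39)) - 1*(-5)*(-4))*73 = ((38*(-1/56) - 73*(-1/39)) + 5*(-4))*73 = ((-19/28 + 73/39) - 20)*73 = (1303/1092 - 20)*73 = -20537/1092*73 = -1499201/1092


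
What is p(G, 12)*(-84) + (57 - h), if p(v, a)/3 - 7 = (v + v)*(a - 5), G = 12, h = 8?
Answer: -44051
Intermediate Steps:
p(v, a) = 21 + 6*v*(-5 + a) (p(v, a) = 21 + 3*((v + v)*(a - 5)) = 21 + 3*((2*v)*(-5 + a)) = 21 + 3*(2*v*(-5 + a)) = 21 + 6*v*(-5 + a))
p(G, 12)*(-84) + (57 - h) = (21 - 30*12 + 6*12*12)*(-84) + (57 - 1*8) = (21 - 360 + 864)*(-84) + (57 - 8) = 525*(-84) + 49 = -44100 + 49 = -44051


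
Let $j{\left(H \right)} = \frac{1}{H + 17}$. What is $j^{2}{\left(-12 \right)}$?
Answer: $\frac{1}{25} \approx 0.04$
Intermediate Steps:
$j{\left(H \right)} = \frac{1}{17 + H}$
$j^{2}{\left(-12 \right)} = \left(\frac{1}{17 - 12}\right)^{2} = \left(\frac{1}{5}\right)^{2} = \frac{1}{25}$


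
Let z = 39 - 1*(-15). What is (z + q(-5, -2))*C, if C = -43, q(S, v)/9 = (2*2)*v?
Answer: 774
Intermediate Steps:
q(S, v) = 36*v (q(S, v) = 9*((2*2)*v) = 9*(4*v) = 36*v)
z = 54 (z = 39 + 15 = 54)
(z + q(-5, -2))*C = (54 + 36*(-2))*(-43) = (54 - 72)*(-43) = -18*(-43) = 774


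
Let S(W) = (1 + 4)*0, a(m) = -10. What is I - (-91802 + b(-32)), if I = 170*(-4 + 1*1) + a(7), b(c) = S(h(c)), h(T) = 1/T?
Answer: 91282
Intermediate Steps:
S(W) = 0 (S(W) = 5*0 = 0)
b(c) = 0
I = -520 (I = 170*(-4 + 1*1) - 10 = 170*(-4 + 1) - 10 = 170*(-3) - 10 = -510 - 10 = -520)
I - (-91802 + b(-32)) = -520 - (-91802 + 0) = -520 - 1*(-91802) = -520 + 91802 = 91282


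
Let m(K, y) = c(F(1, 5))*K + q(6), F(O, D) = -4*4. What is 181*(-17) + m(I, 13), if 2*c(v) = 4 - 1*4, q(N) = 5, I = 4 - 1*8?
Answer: -3072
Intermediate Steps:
I = -4 (I = 4 - 8 = -4)
F(O, D) = -16
c(v) = 0 (c(v) = (4 - 1*4)/2 = (4 - 4)/2 = (½)*0 = 0)
m(K, y) = 5 (m(K, y) = 0*K + 5 = 0 + 5 = 5)
181*(-17) + m(I, 13) = 181*(-17) + 5 = -3077 + 5 = -3072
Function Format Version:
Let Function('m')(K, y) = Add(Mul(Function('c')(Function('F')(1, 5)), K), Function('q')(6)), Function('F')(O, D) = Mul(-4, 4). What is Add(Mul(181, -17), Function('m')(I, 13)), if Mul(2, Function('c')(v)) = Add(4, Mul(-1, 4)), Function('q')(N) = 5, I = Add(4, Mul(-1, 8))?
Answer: -3072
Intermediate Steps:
I = -4 (I = Add(4, -8) = -4)
Function('F')(O, D) = -16
Function('c')(v) = 0 (Function('c')(v) = Mul(Rational(1, 2), Add(4, Mul(-1, 4))) = Mul(Rational(1, 2), Add(4, -4)) = Mul(Rational(1, 2), 0) = 0)
Function('m')(K, y) = 5 (Function('m')(K, y) = Add(Mul(0, K), 5) = Add(0, 5) = 5)
Add(Mul(181, -17), Function('m')(I, 13)) = Add(Mul(181, -17), 5) = Add(-3077, 5) = -3072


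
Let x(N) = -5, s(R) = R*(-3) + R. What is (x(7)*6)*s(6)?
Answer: 360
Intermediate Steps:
s(R) = -2*R (s(R) = -3*R + R = -2*R)
(x(7)*6)*s(6) = (-5*6)*(-2*6) = -30*(-12) = 360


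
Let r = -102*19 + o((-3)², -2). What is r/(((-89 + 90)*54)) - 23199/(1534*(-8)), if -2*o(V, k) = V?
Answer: -3764269/110448 ≈ -34.082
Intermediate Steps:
o(V, k) = -V/2
r = -3885/2 (r = -102*19 - ½*(-3)² = -1938 - ½*9 = -1938 - 9/2 = -3885/2 ≈ -1942.5)
r/(((-89 + 90)*54)) - 23199/(1534*(-8)) = -3885*1/(54*(-89 + 90))/2 - 23199/(1534*(-8)) = -3885/(2*(1*54)) - 23199/(-12272) = -3885/2/54 - 23199*(-1/12272) = -3885/2*1/54 + 23199/12272 = -1295/36 + 23199/12272 = -3764269/110448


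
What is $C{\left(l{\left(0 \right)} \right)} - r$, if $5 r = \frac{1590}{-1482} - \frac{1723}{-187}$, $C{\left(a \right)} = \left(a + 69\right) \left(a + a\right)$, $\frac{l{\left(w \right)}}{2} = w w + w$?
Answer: $- \frac{376026}{230945} \approx -1.6282$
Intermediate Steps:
$l{\left(w \right)} = 2 w + 2 w^{2}$ ($l{\left(w \right)} = 2 \left(w w + w\right) = 2 \left(w^{2} + w\right) = 2 \left(w + w^{2}\right) = 2 w + 2 w^{2}$)
$C{\left(a \right)} = 2 a \left(69 + a\right)$ ($C{\left(a \right)} = \left(69 + a\right) 2 a = 2 a \left(69 + a\right)$)
$r = \frac{376026}{230945}$ ($r = \frac{\frac{1590}{-1482} - \frac{1723}{-187}}{5} = \frac{1590 \left(- \frac{1}{1482}\right) - - \frac{1723}{187}}{5} = \frac{- \frac{265}{247} + \frac{1723}{187}}{5} = \frac{1}{5} \cdot \frac{376026}{46189} = \frac{376026}{230945} \approx 1.6282$)
$C{\left(l{\left(0 \right)} \right)} - r = 2 \cdot 2 \cdot 0 \left(1 + 0\right) \left(69 + 2 \cdot 0 \left(1 + 0\right)\right) - \frac{376026}{230945} = 2 \cdot 2 \cdot 0 \cdot 1 \left(69 + 2 \cdot 0 \cdot 1\right) - \frac{376026}{230945} = 2 \cdot 0 \left(69 + 0\right) - \frac{376026}{230945} = 2 \cdot 0 \cdot 69 - \frac{376026}{230945} = 0 - \frac{376026}{230945} = - \frac{376026}{230945}$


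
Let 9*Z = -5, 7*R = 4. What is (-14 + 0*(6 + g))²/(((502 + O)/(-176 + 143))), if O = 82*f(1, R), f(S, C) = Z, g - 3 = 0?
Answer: -14553/1027 ≈ -14.170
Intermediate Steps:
R = 4/7 (R = (⅐)*4 = 4/7 ≈ 0.57143)
g = 3 (g = 3 + 0 = 3)
Z = -5/9 (Z = (⅑)*(-5) = -5/9 ≈ -0.55556)
f(S, C) = -5/9
O = -410/9 (O = 82*(-5/9) = -410/9 ≈ -45.556)
(-14 + 0*(6 + g))²/(((502 + O)/(-176 + 143))) = (-14 + 0*(6 + 3))²/(((502 - 410/9)/(-176 + 143))) = (-14 + 0*9)²/(((4108/9)/(-33))) = (-14 + 0)²/(((4108/9)*(-1/33))) = (-14)²/(-4108/297) = 196*(-297/4108) = -14553/1027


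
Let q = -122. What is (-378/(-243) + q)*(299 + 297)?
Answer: -646064/9 ≈ -71785.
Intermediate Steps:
(-378/(-243) + q)*(299 + 297) = (-378/(-243) - 122)*(299 + 297) = (-378*(-1/243) - 122)*596 = (14/9 - 122)*596 = -1084/9*596 = -646064/9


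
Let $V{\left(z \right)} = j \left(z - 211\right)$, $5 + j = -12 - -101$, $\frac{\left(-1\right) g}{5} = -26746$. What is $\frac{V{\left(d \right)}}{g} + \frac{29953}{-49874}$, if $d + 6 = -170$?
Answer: $- \frac{5948117}{7050370} \approx -0.84366$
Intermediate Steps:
$g = 133730$ ($g = \left(-5\right) \left(-26746\right) = 133730$)
$d = -176$ ($d = -6 - 170 = -176$)
$j = 84$ ($j = -5 - -89 = -5 + \left(-12 + 101\right) = -5 + 89 = 84$)
$V{\left(z \right)} = -17724 + 84 z$ ($V{\left(z \right)} = 84 \left(z - 211\right) = 84 \left(-211 + z\right) = -17724 + 84 z$)
$\frac{V{\left(d \right)}}{g} + \frac{29953}{-49874} = \frac{-17724 + 84 \left(-176\right)}{133730} + \frac{29953}{-49874} = \left(-17724 - 14784\right) \frac{1}{133730} + 29953 \left(- \frac{1}{49874}\right) = \left(-32508\right) \frac{1}{133730} - \frac{2723}{4534} = - \frac{378}{1555} - \frac{2723}{4534} = - \frac{5948117}{7050370}$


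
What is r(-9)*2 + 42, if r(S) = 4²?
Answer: 74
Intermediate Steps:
r(S) = 16
r(-9)*2 + 42 = 16*2 + 42 = 32 + 42 = 74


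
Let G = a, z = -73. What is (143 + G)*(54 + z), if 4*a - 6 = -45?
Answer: -10127/4 ≈ -2531.8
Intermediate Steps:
a = -39/4 (a = 3/2 + (¼)*(-45) = 3/2 - 45/4 = -39/4 ≈ -9.7500)
G = -39/4 ≈ -9.7500
(143 + G)*(54 + z) = (143 - 39/4)*(54 - 73) = (533/4)*(-19) = -10127/4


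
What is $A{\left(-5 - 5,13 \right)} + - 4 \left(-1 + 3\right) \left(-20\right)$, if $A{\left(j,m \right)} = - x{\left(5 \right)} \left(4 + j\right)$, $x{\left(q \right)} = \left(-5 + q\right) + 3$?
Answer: $178$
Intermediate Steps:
$x{\left(q \right)} = -2 + q$
$A{\left(j,m \right)} = -12 - 3 j$ ($A{\left(j,m \right)} = - \left(-2 + 5\right) \left(4 + j\right) = - 3 \left(4 + j\right) = - (12 + 3 j) = -12 - 3 j$)
$A{\left(-5 - 5,13 \right)} + - 4 \left(-1 + 3\right) \left(-20\right) = \left(-12 - 3 \left(-5 - 5\right)\right) + - 4 \left(-1 + 3\right) \left(-20\right) = \left(-12 - 3 \left(-5 - 5\right)\right) + \left(-4\right) 2 \left(-20\right) = \left(-12 - -30\right) - -160 = \left(-12 + 30\right) + 160 = 18 + 160 = 178$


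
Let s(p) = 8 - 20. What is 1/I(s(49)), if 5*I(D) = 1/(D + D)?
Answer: -120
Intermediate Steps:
s(p) = -12
I(D) = 1/(10*D) (I(D) = 1/(5*(D + D)) = 1/(5*((2*D))) = (1/(2*D))/5 = 1/(10*D))
1/I(s(49)) = 1/((⅒)/(-12)) = 1/((⅒)*(-1/12)) = 1/(-1/120) = -120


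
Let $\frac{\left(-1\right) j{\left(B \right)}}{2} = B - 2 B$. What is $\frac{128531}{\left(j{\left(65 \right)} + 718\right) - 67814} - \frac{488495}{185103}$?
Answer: $- \frac{18834676621}{4131869166} \approx -4.5584$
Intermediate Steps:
$j{\left(B \right)} = 2 B$ ($j{\left(B \right)} = - 2 \left(B - 2 B\right) = - 2 \left(- B\right) = 2 B$)
$\frac{128531}{\left(j{\left(65 \right)} + 718\right) - 67814} - \frac{488495}{185103} = \frac{128531}{\left(2 \cdot 65 + 718\right) - 67814} - \frac{488495}{185103} = \frac{128531}{\left(130 + 718\right) - 67814} - \frac{488495}{185103} = \frac{128531}{848 - 67814} - \frac{488495}{185103} = \frac{128531}{-66966} - \frac{488495}{185103} = 128531 \left(- \frac{1}{66966}\right) - \frac{488495}{185103} = - \frac{128531}{66966} - \frac{488495}{185103} = - \frac{18834676621}{4131869166}$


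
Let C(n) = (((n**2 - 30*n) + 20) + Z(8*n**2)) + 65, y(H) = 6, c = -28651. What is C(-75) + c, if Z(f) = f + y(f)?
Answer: 24315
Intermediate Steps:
Z(f) = 6 + f (Z(f) = f + 6 = 6 + f)
C(n) = 91 - 30*n + 9*n**2 (C(n) = (((n**2 - 30*n) + 20) + (6 + 8*n**2)) + 65 = ((20 + n**2 - 30*n) + (6 + 8*n**2)) + 65 = (26 - 30*n + 9*n**2) + 65 = 91 - 30*n + 9*n**2)
C(-75) + c = (91 - 30*(-75) + 9*(-75)**2) - 28651 = (91 + 2250 + 9*5625) - 28651 = (91 + 2250 + 50625) - 28651 = 52966 - 28651 = 24315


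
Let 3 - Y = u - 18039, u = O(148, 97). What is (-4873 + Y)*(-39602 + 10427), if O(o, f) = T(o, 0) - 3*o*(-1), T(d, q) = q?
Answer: -371251875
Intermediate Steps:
O(o, f) = 3*o (O(o, f) = 0 - 3*o*(-1) = 0 + 3*o = 3*o)
u = 444 (u = 3*148 = 444)
Y = 17598 (Y = 3 - (444 - 18039) = 3 - 1*(-17595) = 3 + 17595 = 17598)
(-4873 + Y)*(-39602 + 10427) = (-4873 + 17598)*(-39602 + 10427) = 12725*(-29175) = -371251875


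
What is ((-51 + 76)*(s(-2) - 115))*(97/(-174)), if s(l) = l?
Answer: 94575/58 ≈ 1630.6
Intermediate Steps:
((-51 + 76)*(s(-2) - 115))*(97/(-174)) = ((-51 + 76)*(-2 - 115))*(97/(-174)) = (25*(-117))*(97*(-1/174)) = -2925*(-97/174) = 94575/58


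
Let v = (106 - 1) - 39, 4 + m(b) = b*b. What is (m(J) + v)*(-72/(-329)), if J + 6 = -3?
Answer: 10296/329 ≈ 31.295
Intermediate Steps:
J = -9 (J = -6 - 3 = -9)
m(b) = -4 + b**2 (m(b) = -4 + b*b = -4 + b**2)
v = 66 (v = 105 - 39 = 66)
(m(J) + v)*(-72/(-329)) = ((-4 + (-9)**2) + 66)*(-72/(-329)) = ((-4 + 81) + 66)*(-72*(-1/329)) = (77 + 66)*(72/329) = 143*(72/329) = 10296/329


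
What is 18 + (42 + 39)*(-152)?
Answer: -12294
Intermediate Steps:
18 + (42 + 39)*(-152) = 18 + 81*(-152) = 18 - 12312 = -12294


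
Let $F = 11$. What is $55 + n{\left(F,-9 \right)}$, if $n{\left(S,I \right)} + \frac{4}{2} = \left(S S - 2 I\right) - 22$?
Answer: $170$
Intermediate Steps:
$n{\left(S,I \right)} = -24 + S^{2} - 2 I$ ($n{\left(S,I \right)} = -2 - \left(22 + 2 I - S S\right) = -2 - \left(22 - S^{2} + 2 I\right) = -24 + S^{2} - 2 I$)
$55 + n{\left(F,-9 \right)} = 55 - \left(6 - 121\right) = 55 + \left(-24 + 121 + 18\right) = 55 + 115 = 170$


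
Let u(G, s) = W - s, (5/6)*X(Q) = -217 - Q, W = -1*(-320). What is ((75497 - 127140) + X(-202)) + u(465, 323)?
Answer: -51664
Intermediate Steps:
W = 320
X(Q) = -1302/5 - 6*Q/5 (X(Q) = 6*(-217 - Q)/5 = -1302/5 - 6*Q/5)
u(G, s) = 320 - s
((75497 - 127140) + X(-202)) + u(465, 323) = ((75497 - 127140) + (-1302/5 - 6/5*(-202))) + (320 - 1*323) = (-51643 + (-1302/5 + 1212/5)) + (320 - 323) = (-51643 - 18) - 3 = -51661 - 3 = -51664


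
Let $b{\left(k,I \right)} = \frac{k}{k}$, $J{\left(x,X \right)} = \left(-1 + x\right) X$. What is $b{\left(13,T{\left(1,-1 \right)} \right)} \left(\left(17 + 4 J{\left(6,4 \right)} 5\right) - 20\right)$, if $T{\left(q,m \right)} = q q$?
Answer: $397$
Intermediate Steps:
$T{\left(q,m \right)} = q^{2}$
$J{\left(x,X \right)} = X \left(-1 + x\right)$
$b{\left(k,I \right)} = 1$
$b{\left(13,T{\left(1,-1 \right)} \right)} \left(\left(17 + 4 J{\left(6,4 \right)} 5\right) - 20\right) = 1 \left(\left(17 + 4 \cdot 4 \left(-1 + 6\right) 5\right) - 20\right) = 1 \left(\left(17 + 4 \cdot 4 \cdot 5 \cdot 5\right) - 20\right) = 1 \left(\left(17 + 4 \cdot 20 \cdot 5\right) - 20\right) = 1 \left(\left(17 + 80 \cdot 5\right) - 20\right) = 1 \left(\left(17 + 400\right) - 20\right) = 1 \left(417 - 20\right) = 1 \cdot 397 = 397$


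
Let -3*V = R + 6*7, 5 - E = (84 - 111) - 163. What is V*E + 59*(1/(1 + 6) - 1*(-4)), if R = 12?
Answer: -22859/7 ≈ -3265.6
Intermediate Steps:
E = 195 (E = 5 - ((84 - 111) - 163) = 5 - (-27 - 163) = 5 - 1*(-190) = 5 + 190 = 195)
V = -18 (V = -(12 + 6*7)/3 = -(12 + 42)/3 = -1/3*54 = -18)
V*E + 59*(1/(1 + 6) - 1*(-4)) = -18*195 + 59*(1/(1 + 6) - 1*(-4)) = -3510 + 59*(1/7 + 4) = -3510 + 59*(29/7) = -3510 + 1711/7 = -22859/7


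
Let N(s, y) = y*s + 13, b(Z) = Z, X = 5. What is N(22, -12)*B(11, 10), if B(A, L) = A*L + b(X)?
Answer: -28865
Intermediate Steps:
N(s, y) = 13 + s*y (N(s, y) = s*y + 13 = 13 + s*y)
B(A, L) = 5 + A*L (B(A, L) = A*L + 5 = 5 + A*L)
N(22, -12)*B(11, 10) = (13 + 22*(-12))*(5 + 11*10) = (13 - 264)*(5 + 110) = -251*115 = -28865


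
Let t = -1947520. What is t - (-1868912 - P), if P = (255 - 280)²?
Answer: -77983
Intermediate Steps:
P = 625 (P = (-25)² = 625)
t - (-1868912 - P) = -1947520 - (-1868912 - 1*625) = -1947520 - (-1868912 - 625) = -1947520 - 1*(-1869537) = -1947520 + 1869537 = -77983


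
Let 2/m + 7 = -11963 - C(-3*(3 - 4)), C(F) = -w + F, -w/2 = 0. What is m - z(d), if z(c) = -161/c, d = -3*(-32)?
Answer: 642487/383136 ≈ 1.6769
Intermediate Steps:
w = 0 (w = -2*0 = 0)
d = 96
C(F) = F (C(F) = -1*0 + F = 0 + F = F)
m = -2/11973 (m = 2/(-7 + (-11963 - (-3)*(3 - 4))) = 2/(-7 + (-11963 - (-3)*(-1))) = 2/(-7 + (-11963 - 1*3)) = 2/(-7 + (-11963 - 3)) = 2/(-7 - 11966) = 2/(-11973) = 2*(-1/11973) = -2/11973 ≈ -0.00016704)
m - z(d) = -2/11973 - (-161)/96 = -2/11973 - 1*(-161/96) = -2/11973 + 161/96 = 642487/383136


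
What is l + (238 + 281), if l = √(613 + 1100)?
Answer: 519 + √1713 ≈ 560.39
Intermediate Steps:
l = √1713 ≈ 41.388
l + (238 + 281) = √1713 + (238 + 281) = √1713 + 519 = 519 + √1713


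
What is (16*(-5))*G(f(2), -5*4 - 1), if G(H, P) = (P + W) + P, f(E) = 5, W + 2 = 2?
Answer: 3360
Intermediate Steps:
W = 0 (W = -2 + 2 = 0)
G(H, P) = 2*P (G(H, P) = (P + 0) + P = P + P = 2*P)
(16*(-5))*G(f(2), -5*4 - 1) = (16*(-5))*(2*(-5*4 - 1)) = -160*(-20 - 1) = -160*(-21) = -80*(-42) = 3360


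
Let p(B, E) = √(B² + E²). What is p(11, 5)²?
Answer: 146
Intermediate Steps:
p(11, 5)² = (√(11² + 5²))² = (√(121 + 25))² = (√146)² = 146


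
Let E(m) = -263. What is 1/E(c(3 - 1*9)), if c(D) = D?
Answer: -1/263 ≈ -0.0038023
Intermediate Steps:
1/E(c(3 - 1*9)) = 1/(-263) = -1/263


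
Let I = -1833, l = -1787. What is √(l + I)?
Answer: 2*I*√905 ≈ 60.166*I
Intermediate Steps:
√(l + I) = √(-1787 - 1833) = √(-3620) = 2*I*√905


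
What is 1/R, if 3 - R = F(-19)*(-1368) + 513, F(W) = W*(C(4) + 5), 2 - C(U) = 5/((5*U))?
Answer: -1/175956 ≈ -5.6832e-6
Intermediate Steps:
C(U) = 2 - 1/U (C(U) = 2 - 5/(5*U) = 2 - 5*1/(5*U) = 2 - 1/U)
F(W) = 27*W/4 (F(W) = W*((2 - 1/4) + 5) = W*((2 - 1*¼) + 5) = W*((2 - ¼) + 5) = W*(7/4 + 5) = W*(27/4) = 27*W/4)
R = -175956 (R = 3 - (((27/4)*(-19))*(-1368) + 513) = 3 - (-513/4*(-1368) + 513) = 3 - (175446 + 513) = 3 - 1*175959 = 3 - 175959 = -175956)
1/R = 1/(-175956) = -1/175956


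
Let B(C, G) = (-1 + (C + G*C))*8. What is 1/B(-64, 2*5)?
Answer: -1/5640 ≈ -0.00017730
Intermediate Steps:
B(C, G) = -8 + 8*C + 8*C*G (B(C, G) = (-1 + (C + C*G))*8 = (-1 + C + C*G)*8 = -8 + 8*C + 8*C*G)
1/B(-64, 2*5) = 1/(-8 + 8*(-64) + 8*(-64)*(2*5)) = 1/(-8 - 512 + 8*(-64)*10) = 1/(-8 - 512 - 5120) = 1/(-5640) = -1/5640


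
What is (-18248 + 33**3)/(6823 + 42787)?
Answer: 17689/49610 ≈ 0.35656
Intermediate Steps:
(-18248 + 33**3)/(6823 + 42787) = (-18248 + 35937)/49610 = 17689*(1/49610) = 17689/49610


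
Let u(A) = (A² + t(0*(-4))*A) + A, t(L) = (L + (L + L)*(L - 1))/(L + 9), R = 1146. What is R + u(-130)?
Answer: 17916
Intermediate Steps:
t(L) = (L + 2*L*(-1 + L))/(9 + L) (t(L) = (L + (2*L)*(-1 + L))/(9 + L) = (L + 2*L*(-1 + L))/(9 + L))
u(A) = A + A² (u(A) = (A² + ((0*(-4))*(-1 + 2*(0*(-4)))/(9 + 0*(-4)))*A) + A = (A² + (0*(-1 + 2*0)/(9 + 0))*A) + A = (A² + (0*(-1 + 0)/9)*A) + A = (A² + (0*(⅑)*(-1))*A) + A = (A² + 0*A) + A = (A² + 0) + A = A² + A = A + A²)
R + u(-130) = 1146 - 130*(1 - 130) = 1146 - 130*(-129) = 1146 + 16770 = 17916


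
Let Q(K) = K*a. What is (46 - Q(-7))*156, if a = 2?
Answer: 9360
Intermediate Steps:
Q(K) = 2*K (Q(K) = K*2 = 2*K)
(46 - Q(-7))*156 = (46 - 2*(-7))*156 = (46 - 1*(-14))*156 = (46 + 14)*156 = 60*156 = 9360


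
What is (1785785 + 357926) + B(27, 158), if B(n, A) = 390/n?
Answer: 19293529/9 ≈ 2.1437e+6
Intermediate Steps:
(1785785 + 357926) + B(27, 158) = (1785785 + 357926) + 390/27 = 2143711 + 390*(1/27) = 2143711 + 130/9 = 19293529/9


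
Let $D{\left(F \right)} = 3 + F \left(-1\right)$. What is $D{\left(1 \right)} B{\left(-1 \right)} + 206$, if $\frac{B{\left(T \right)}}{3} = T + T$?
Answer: $194$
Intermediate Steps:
$D{\left(F \right)} = 3 - F$
$B{\left(T \right)} = 6 T$ ($B{\left(T \right)} = 3 \left(T + T\right) = 3 \cdot 2 T = 6 T$)
$D{\left(1 \right)} B{\left(-1 \right)} + 206 = \left(3 - 1\right) 6 \left(-1\right) + 206 = \left(3 - 1\right) \left(-6\right) + 206 = 2 \left(-6\right) + 206 = -12 + 206 = 194$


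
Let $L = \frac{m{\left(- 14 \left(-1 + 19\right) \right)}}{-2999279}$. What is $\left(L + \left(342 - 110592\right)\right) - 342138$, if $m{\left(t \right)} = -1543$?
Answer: $- \frac{1356837826709}{2999279} \approx -4.5239 \cdot 10^{5}$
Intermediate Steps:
$L = \frac{1543}{2999279}$ ($L = - \frac{1543}{-2999279} = \left(-1543\right) \left(- \frac{1}{2999279}\right) = \frac{1543}{2999279} \approx 0.00051446$)
$\left(L + \left(342 - 110592\right)\right) - 342138 = \left(\frac{1543}{2999279} + \left(342 - 110592\right)\right) - 342138 = \left(\frac{1543}{2999279} - 110250\right) - 342138 = - \frac{330670508207}{2999279} - 342138 = - \frac{1356837826709}{2999279}$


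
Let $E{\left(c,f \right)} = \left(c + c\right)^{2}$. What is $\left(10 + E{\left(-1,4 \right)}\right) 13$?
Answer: $182$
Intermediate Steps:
$E{\left(c,f \right)} = 4 c^{2}$ ($E{\left(c,f \right)} = \left(2 c\right)^{2} = 4 c^{2}$)
$\left(10 + E{\left(-1,4 \right)}\right) 13 = \left(10 + 4 \left(-1\right)^{2}\right) 13 = \left(10 + 4 \cdot 1\right) 13 = \left(10 + 4\right) 13 = 14 \cdot 13 = 182$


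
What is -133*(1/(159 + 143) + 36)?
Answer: -1446109/302 ≈ -4788.4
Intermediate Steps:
-133*(1/(159 + 143) + 36) = -133*(1/302 + 36) = -133*10873/302 = -1446109/302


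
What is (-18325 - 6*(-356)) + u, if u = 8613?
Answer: -7576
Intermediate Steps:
(-18325 - 6*(-356)) + u = (-18325 - 6*(-356)) + 8613 = (-18325 + 2136) + 8613 = -16189 + 8613 = -7576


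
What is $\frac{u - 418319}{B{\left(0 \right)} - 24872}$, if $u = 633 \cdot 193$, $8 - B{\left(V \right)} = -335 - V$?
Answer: $\frac{296150}{24529} \approx 12.073$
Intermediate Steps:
$B{\left(V \right)} = 343 + V$ ($B{\left(V \right)} = 8 - \left(-335 - V\right) = 8 + \left(335 + V\right) = 343 + V$)
$u = 122169$
$\frac{u - 418319}{B{\left(0 \right)} - 24872} = \frac{122169 - 418319}{\left(343 + 0\right) - 24872} = - \frac{296150}{343 - 24872} = - \frac{296150}{-24529} = \left(-296150\right) \left(- \frac{1}{24529}\right) = \frac{296150}{24529}$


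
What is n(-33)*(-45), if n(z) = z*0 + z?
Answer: 1485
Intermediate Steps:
n(z) = z (n(z) = 0 + z = z)
n(-33)*(-45) = -33*(-45) = 1485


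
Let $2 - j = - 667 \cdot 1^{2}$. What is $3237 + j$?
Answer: $3906$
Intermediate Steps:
$j = 669$ ($j = 2 - - 667 \cdot 1^{2} = 2 - \left(-667\right) 1 = 2 - -667 = 2 + 667 = 669$)
$3237 + j = 3237 + 669 = 3906$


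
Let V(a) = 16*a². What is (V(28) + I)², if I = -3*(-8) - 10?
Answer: 157703364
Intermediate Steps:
I = 14 (I = 24 - 10 = 14)
(V(28) + I)² = (16*28² + 14)² = (16*784 + 14)² = (12544 + 14)² = 12558² = 157703364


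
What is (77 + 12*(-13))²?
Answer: 6241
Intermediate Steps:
(77 + 12*(-13))² = (77 - 156)² = (-79)² = 6241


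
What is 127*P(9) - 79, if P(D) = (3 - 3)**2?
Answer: -79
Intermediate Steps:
P(D) = 0 (P(D) = 0**2 = 0)
127*P(9) - 79 = 127*0 - 79 = 0 - 79 = -79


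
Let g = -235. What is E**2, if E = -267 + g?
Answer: 252004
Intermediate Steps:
E = -502 (E = -267 - 235 = -502)
E**2 = (-502)**2 = 252004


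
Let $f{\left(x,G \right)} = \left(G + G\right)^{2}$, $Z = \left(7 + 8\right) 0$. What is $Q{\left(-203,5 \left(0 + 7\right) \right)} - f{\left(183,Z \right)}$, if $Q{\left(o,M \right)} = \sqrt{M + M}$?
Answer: $\sqrt{70} \approx 8.3666$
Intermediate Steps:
$Z = 0$ ($Z = 15 \cdot 0 = 0$)
$Q{\left(o,M \right)} = \sqrt{2} \sqrt{M}$ ($Q{\left(o,M \right)} = \sqrt{2 M} = \sqrt{2} \sqrt{M}$)
$f{\left(x,G \right)} = 4 G^{2}$ ($f{\left(x,G \right)} = \left(2 G\right)^{2} = 4 G^{2}$)
$Q{\left(-203,5 \left(0 + 7\right) \right)} - f{\left(183,Z \right)} = \sqrt{2} \sqrt{5 \left(0 + 7\right)} - 4 \cdot 0^{2} = \sqrt{2} \sqrt{5 \cdot 7} - 4 \cdot 0 = \sqrt{2} \sqrt{35} - 0 = \sqrt{70} + 0 = \sqrt{70}$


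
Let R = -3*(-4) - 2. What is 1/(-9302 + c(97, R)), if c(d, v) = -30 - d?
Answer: -1/9429 ≈ -0.00010606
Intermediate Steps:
R = 10 (R = 12 - 2 = 10)
1/(-9302 + c(97, R)) = 1/(-9302 + (-30 - 1*97)) = 1/(-9302 + (-30 - 97)) = 1/(-9302 - 127) = 1/(-9429) = -1/9429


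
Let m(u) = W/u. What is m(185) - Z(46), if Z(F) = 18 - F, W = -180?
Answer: 1000/37 ≈ 27.027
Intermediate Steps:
m(u) = -180/u
m(185) - Z(46) = -180/185 - (18 - 1*46) = -180*1/185 - (18 - 46) = -36/37 - 1*(-28) = -36/37 + 28 = 1000/37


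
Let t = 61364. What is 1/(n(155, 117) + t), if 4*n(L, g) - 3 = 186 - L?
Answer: 2/122745 ≈ 1.6294e-5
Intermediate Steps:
n(L, g) = 189/4 - L/4 (n(L, g) = ¾ + (186 - L)/4 = ¾ + (93/2 - L/4) = 189/4 - L/4)
1/(n(155, 117) + t) = 1/((189/4 - ¼*155) + 61364) = 1/((189/4 - 155/4) + 61364) = 1/(17/2 + 61364) = 1/(122745/2) = 2/122745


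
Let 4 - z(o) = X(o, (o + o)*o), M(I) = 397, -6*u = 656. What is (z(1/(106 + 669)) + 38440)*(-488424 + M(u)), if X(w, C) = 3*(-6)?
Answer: -18770494474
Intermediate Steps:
u = -328/3 (u = -⅙*656 = -328/3 ≈ -109.33)
X(w, C) = -18
z(o) = 22 (z(o) = 4 - 1*(-18) = 4 + 18 = 22)
(z(1/(106 + 669)) + 38440)*(-488424 + M(u)) = (22 + 38440)*(-488424 + 397) = 38462*(-488027) = -18770494474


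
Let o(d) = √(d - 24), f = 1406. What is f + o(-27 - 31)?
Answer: 1406 + I*√82 ≈ 1406.0 + 9.0554*I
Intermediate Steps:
o(d) = √(-24 + d)
f + o(-27 - 31) = 1406 + √(-24 + (-27 - 31)) = 1406 + √(-24 - 58) = 1406 + √(-82) = 1406 + I*√82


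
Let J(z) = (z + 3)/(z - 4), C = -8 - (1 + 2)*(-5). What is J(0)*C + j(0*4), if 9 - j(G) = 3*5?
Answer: -45/4 ≈ -11.250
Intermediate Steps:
j(G) = -6 (j(G) = 9 - 3*5 = 9 - 1*15 = 9 - 15 = -6)
C = 7 (C = -8 - 3*(-5) = -8 - 1*(-15) = -8 + 15 = 7)
J(z) = (3 + z)/(-4 + z)
J(0)*C + j(0*4) = ((3 + 0)/(-4 + 0))*7 - 6 = (3/(-4))*7 - 6 = -1/4*3*7 - 6 = -3/4*7 - 6 = -21/4 - 6 = -45/4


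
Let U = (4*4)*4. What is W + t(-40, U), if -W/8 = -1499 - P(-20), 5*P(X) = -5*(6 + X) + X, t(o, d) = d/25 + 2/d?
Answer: 9659673/800 ≈ 12075.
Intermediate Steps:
U = 64 (U = 16*4 = 64)
t(o, d) = 2/d + d/25 (t(o, d) = d*(1/25) + 2/d = d/25 + 2/d = 2/d + d/25)
P(X) = -6 - 4*X/5 (P(X) = (-5*(6 + X) + X)/5 = ((-30 - 5*X) + X)/5 = (-30 - 4*X)/5 = -6 - 4*X/5)
W = 12072 (W = -8*(-1499 - (-6 - ⅘*(-20))) = -8*(-1499 - (-6 + 16)) = -8*(-1499 - 1*10) = -8*(-1499 - 10) = -8*(-1509) = 12072)
W + t(-40, U) = 12072 + (2/64 + (1/25)*64) = 12072 + (2*(1/64) + 64/25) = 12072 + (1/32 + 64/25) = 12072 + 2073/800 = 9659673/800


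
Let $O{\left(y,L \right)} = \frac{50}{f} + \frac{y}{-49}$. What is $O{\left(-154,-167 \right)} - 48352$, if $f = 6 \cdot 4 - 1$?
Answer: $- \frac{7783816}{161} \approx -48347.0$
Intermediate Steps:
$f = 23$ ($f = 24 - 1 = 23$)
$O{\left(y,L \right)} = \frac{50}{23} - \frac{y}{49}$ ($O{\left(y,L \right)} = \frac{50}{23} + \frac{y}{-49} = 50 \cdot \frac{1}{23} + y \left(- \frac{1}{49}\right) = \frac{50}{23} - \frac{y}{49}$)
$O{\left(-154,-167 \right)} - 48352 = \left(\frac{50}{23} - - \frac{22}{7}\right) - 48352 = \left(\frac{50}{23} + \frac{22}{7}\right) - 48352 = \frac{856}{161} - 48352 = - \frac{7783816}{161}$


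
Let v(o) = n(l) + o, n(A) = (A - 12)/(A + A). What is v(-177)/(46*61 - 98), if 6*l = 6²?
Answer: -355/5416 ≈ -0.065547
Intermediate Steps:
l = 6 (l = (⅙)*6² = (⅙)*36 = 6)
n(A) = (-12 + A)/(2*A) (n(A) = (-12 + A)/((2*A)) = (-12 + A)*(1/(2*A)) = (-12 + A)/(2*A))
v(o) = -½ + o (v(o) = (½)*(-12 + 6)/6 + o = (½)*(⅙)*(-6) + o = -½ + o)
v(-177)/(46*61 - 98) = (-½ - 177)/(46*61 - 98) = -355/(2*(2806 - 98)) = -355/2/2708 = -355/2*1/2708 = -355/5416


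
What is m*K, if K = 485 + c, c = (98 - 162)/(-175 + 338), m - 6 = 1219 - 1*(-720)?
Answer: 153637495/163 ≈ 9.4256e+5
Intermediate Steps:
m = 1945 (m = 6 + (1219 - 1*(-720)) = 6 + (1219 + 720) = 6 + 1939 = 1945)
c = -64/163 ≈ -0.39264
K = 78991/163 (K = 485 - 64/163 = 78991/163 ≈ 484.61)
m*K = 1945*(78991/163) = 153637495/163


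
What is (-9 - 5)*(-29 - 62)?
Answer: 1274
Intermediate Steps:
(-9 - 5)*(-29 - 62) = -14*(-91) = 1274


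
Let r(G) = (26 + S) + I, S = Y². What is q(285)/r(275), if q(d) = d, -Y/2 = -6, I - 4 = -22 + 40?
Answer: 95/64 ≈ 1.4844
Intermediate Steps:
I = 22 (I = 4 + (-22 + 40) = 4 + 18 = 22)
Y = 12 (Y = -2*(-6) = 12)
S = 144 (S = 12² = 144)
r(G) = 192 (r(G) = (26 + 144) + 22 = 170 + 22 = 192)
q(285)/r(275) = 285/192 = 285*(1/192) = 95/64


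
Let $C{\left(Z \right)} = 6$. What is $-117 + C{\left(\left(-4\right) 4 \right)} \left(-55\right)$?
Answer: $-447$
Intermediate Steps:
$-117 + C{\left(\left(-4\right) 4 \right)} \left(-55\right) = -117 + 6 \left(-55\right) = -117 - 330 = -447$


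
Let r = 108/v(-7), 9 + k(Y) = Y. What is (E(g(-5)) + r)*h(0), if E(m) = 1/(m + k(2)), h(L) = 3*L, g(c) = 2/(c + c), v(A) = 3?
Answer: 0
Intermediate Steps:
k(Y) = -9 + Y
g(c) = 1/c (g(c) = 2/((2*c)) = 2*(1/(2*c)) = 1/c)
r = 36 (r = 108/3 = 108*(⅓) = 36)
E(m) = 1/(-7 + m) (E(m) = 1/(m + (-9 + 2)) = 1/(m - 7) = 1/(-7 + m))
(E(g(-5)) + r)*h(0) = (1/(-7 + 1/(-5)) + 36)*(3*0) = (1/(-7 - ⅕) + 36)*0 = (1/(-36/5) + 36)*0 = (-5/36 + 36)*0 = (1291/36)*0 = 0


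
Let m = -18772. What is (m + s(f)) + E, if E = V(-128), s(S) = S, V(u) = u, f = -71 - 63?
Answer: -19034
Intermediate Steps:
f = -134
E = -128
(m + s(f)) + E = (-18772 - 134) - 128 = -18906 - 128 = -19034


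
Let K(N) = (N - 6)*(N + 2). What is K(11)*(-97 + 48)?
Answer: -3185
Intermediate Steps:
K(N) = (-6 + N)*(2 + N)
K(11)*(-97 + 48) = (-12 + 11**2 - 4*11)*(-97 + 48) = (-12 + 121 - 44)*(-49) = 65*(-49) = -3185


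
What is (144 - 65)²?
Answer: 6241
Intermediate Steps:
(144 - 65)² = 79² = 6241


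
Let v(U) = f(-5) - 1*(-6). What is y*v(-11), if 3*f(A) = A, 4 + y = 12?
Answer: 104/3 ≈ 34.667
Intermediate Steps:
y = 8 (y = -4 + 12 = 8)
f(A) = A/3
v(U) = 13/3 (v(U) = (⅓)*(-5) - 1*(-6) = -5/3 + 6 = 13/3)
y*v(-11) = 8*(13/3) = 104/3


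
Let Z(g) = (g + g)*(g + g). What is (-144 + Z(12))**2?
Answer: 186624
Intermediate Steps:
Z(g) = 4*g**2 (Z(g) = (2*g)*(2*g) = 4*g**2)
(-144 + Z(12))**2 = (-144 + 4*12**2)**2 = (-144 + 4*144)**2 = (-144 + 576)**2 = 432**2 = 186624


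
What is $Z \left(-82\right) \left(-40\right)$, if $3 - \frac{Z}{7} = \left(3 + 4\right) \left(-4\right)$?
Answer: $711760$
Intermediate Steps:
$Z = 217$ ($Z = 21 - 7 \left(3 + 4\right) \left(-4\right) = 21 - 7 \cdot 7 \left(-4\right) = 21 - -196 = 21 + 196 = 217$)
$Z \left(-82\right) \left(-40\right) = 217 \left(-82\right) \left(-40\right) = \left(-17794\right) \left(-40\right) = 711760$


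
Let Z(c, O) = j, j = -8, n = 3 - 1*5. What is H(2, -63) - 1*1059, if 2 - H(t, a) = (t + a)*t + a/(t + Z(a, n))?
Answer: -1891/2 ≈ -945.50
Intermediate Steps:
n = -2 (n = 3 - 5 = -2)
Z(c, O) = -8
H(t, a) = 2 - a/(-8 + t) - t*(a + t) (H(t, a) = 2 - ((t + a)*t + a/(t - 8)) = 2 - ((a + t)*t + a/(-8 + t)) = 2 - (t*(a + t) + a/(-8 + t)) = 2 - (a/(-8 + t) + t*(a + t)) = 2 + (-a/(-8 + t) - t*(a + t)) = 2 - a/(-8 + t) - t*(a + t))
H(2, -63) - 1*1059 = (-16 - 1*(-63) - 1*2³ + 2*2 + 8*2² - 1*(-63)*2² + 8*(-63)*2)/(-8 + 2) - 1*1059 = (-16 + 63 - 1*8 + 4 + 8*4 - 1*(-63)*4 - 1008)/(-6) - 1059 = -(-16 + 63 - 8 + 4 + 32 + 252 - 1008)/6 - 1059 = -⅙*(-681) - 1059 = 227/2 - 1059 = -1891/2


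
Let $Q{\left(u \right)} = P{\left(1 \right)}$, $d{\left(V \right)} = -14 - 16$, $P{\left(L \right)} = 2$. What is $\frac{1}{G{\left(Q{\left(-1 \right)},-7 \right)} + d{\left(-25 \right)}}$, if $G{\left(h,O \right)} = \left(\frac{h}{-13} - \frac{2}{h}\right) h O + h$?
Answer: $- \frac{13}{154} \approx -0.084416$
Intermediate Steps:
$d{\left(V \right)} = -30$ ($d{\left(V \right)} = -14 - 16 = -30$)
$Q{\left(u \right)} = 2$
$G{\left(h,O \right)} = h + O h \left(- \frac{2}{h} - \frac{h}{13}\right)$ ($G{\left(h,O \right)} = \left(h \left(- \frac{1}{13}\right) - \frac{2}{h}\right) h O + h = \left(- \frac{h}{13} - \frac{2}{h}\right) h O + h = \left(- \frac{2}{h} - \frac{h}{13}\right) h O + h = h \left(- \frac{2}{h} - \frac{h}{13}\right) O + h = O h \left(- \frac{2}{h} - \frac{h}{13}\right) + h = h + O h \left(- \frac{2}{h} - \frac{h}{13}\right)$)
$\frac{1}{G{\left(Q{\left(-1 \right)},-7 \right)} + d{\left(-25 \right)}} = \frac{1}{\left(2 - -14 - - \frac{7 \cdot 2^{2}}{13}\right) - 30} = \frac{1}{\left(2 + 14 - \left(- \frac{7}{13}\right) 4\right) - 30} = \frac{1}{\left(2 + 14 + \frac{28}{13}\right) - 30} = \frac{1}{\frac{236}{13} - 30} = \frac{1}{- \frac{154}{13}} = - \frac{13}{154}$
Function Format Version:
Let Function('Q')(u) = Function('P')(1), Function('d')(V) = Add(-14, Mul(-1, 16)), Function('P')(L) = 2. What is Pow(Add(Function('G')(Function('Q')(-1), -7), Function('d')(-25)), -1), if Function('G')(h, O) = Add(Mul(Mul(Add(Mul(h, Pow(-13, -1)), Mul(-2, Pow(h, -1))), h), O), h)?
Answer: Rational(-13, 154) ≈ -0.084416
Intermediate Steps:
Function('d')(V) = -30 (Function('d')(V) = Add(-14, -16) = -30)
Function('Q')(u) = 2
Function('G')(h, O) = Add(h, Mul(O, h, Add(Mul(-2, Pow(h, -1)), Mul(Rational(-1, 13), h)))) (Function('G')(h, O) = Add(Mul(Mul(Add(Mul(h, Rational(-1, 13)), Mul(-2, Pow(h, -1))), h), O), h) = Add(Mul(Mul(Add(Mul(Rational(-1, 13), h), Mul(-2, Pow(h, -1))), h), O), h) = Add(Mul(Mul(Add(Mul(-2, Pow(h, -1)), Mul(Rational(-1, 13), h)), h), O), h) = Add(Mul(Mul(h, Add(Mul(-2, Pow(h, -1)), Mul(Rational(-1, 13), h))), O), h) = Add(Mul(O, h, Add(Mul(-2, Pow(h, -1)), Mul(Rational(-1, 13), h))), h) = Add(h, Mul(O, h, Add(Mul(-2, Pow(h, -1)), Mul(Rational(-1, 13), h)))))
Pow(Add(Function('G')(Function('Q')(-1), -7), Function('d')(-25)), -1) = Pow(Add(Add(2, Mul(-2, -7), Mul(Rational(-1, 13), -7, Pow(2, 2))), -30), -1) = Pow(Add(Add(2, 14, Mul(Rational(-1, 13), -7, 4)), -30), -1) = Pow(Add(Add(2, 14, Rational(28, 13)), -30), -1) = Pow(Add(Rational(236, 13), -30), -1) = Pow(Rational(-154, 13), -1) = Rational(-13, 154)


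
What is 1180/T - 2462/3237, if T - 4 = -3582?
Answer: -6314348/5790993 ≈ -1.0904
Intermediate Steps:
T = -3578 (T = 4 - 3582 = -3578)
1180/T - 2462/3237 = 1180/(-3578) - 2462/3237 = 1180*(-1/3578) - 2462*1/3237 = -590/1789 - 2462/3237 = -6314348/5790993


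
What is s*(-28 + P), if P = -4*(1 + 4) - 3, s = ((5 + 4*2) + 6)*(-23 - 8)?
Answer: 30039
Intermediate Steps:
s = -589 (s = ((5 + 8) + 6)*(-31) = (13 + 6)*(-31) = 19*(-31) = -589)
P = -23 (P = -4*5 - 3 = -2*10 - 3 = -20 - 3 = -23)
s*(-28 + P) = -589*(-28 - 23) = -589*(-51) = 30039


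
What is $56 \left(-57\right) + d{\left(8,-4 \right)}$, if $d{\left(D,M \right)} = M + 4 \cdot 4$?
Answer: $-3180$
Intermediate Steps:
$d{\left(D,M \right)} = 16 + M$ ($d{\left(D,M \right)} = M + 16 = 16 + M$)
$56 \left(-57\right) + d{\left(8,-4 \right)} = 56 \left(-57\right) + \left(16 - 4\right) = -3192 + 12 = -3180$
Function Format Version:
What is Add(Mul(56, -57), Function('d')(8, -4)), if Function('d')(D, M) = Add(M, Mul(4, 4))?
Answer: -3180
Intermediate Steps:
Function('d')(D, M) = Add(16, M) (Function('d')(D, M) = Add(M, 16) = Add(16, M))
Add(Mul(56, -57), Function('d')(8, -4)) = Add(Mul(56, -57), Add(16, -4)) = Add(-3192, 12) = -3180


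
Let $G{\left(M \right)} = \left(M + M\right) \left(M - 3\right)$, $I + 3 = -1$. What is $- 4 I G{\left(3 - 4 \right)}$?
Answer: $128$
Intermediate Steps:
$I = -4$ ($I = -3 - 1 = -4$)
$G{\left(M \right)} = 2 M \left(-3 + M\right)$
$- 4 I G{\left(3 - 4 \right)} = \left(-4\right) \left(-4\right) 2 \left(3 - 4\right) \left(-3 + \left(3 - 4\right)\right) = 16 \cdot 2 \left(3 - 4\right) \left(-3 + \left(3 - 4\right)\right) = 16 \cdot 2 \left(-1\right) \left(-3 - 1\right) = 16 \cdot 2 \left(-1\right) \left(-4\right) = 16 \cdot 8 = 128$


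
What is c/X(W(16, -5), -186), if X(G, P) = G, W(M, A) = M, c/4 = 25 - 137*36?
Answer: -4907/4 ≈ -1226.8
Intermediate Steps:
c = -19628 (c = 4*(25 - 137*36) = 4*(25 - 4932) = 4*(-4907) = -19628)
c/X(W(16, -5), -186) = -19628/16 = -19628*1/16 = -4907/4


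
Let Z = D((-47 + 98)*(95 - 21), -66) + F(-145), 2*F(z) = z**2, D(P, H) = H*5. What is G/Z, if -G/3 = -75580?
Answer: 90696/4073 ≈ 22.268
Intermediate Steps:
G = 226740 (G = -3*(-75580) = 226740)
D(P, H) = 5*H
F(z) = z**2/2
Z = 20365/2 (Z = 5*(-66) + (1/2)*(-145)**2 = -330 + (1/2)*21025 = -330 + 21025/2 = 20365/2 ≈ 10183.)
G/Z = 226740/(20365/2) = 226740*(2/20365) = 90696/4073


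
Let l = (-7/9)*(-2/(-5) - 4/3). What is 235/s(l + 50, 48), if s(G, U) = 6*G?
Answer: 10575/13696 ≈ 0.77212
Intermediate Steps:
l = 98/135 (l = (-7*⅑)*(-2*(-⅕) - 4*⅓) = -7*(⅖ - 4/3)/9 = -7/9*(-14/15) = 98/135 ≈ 0.72593)
235/s(l + 50, 48) = 235/((6*(98/135 + 50))) = 235/((6*(6848/135))) = 235/(13696/45) = 235*(45/13696) = 10575/13696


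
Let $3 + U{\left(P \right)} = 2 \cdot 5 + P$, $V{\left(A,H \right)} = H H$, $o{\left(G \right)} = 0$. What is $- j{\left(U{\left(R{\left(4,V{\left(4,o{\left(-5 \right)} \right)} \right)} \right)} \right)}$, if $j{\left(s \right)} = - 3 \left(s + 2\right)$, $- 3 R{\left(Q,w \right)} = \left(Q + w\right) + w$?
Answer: $23$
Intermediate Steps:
$V{\left(A,H \right)} = H^{2}$
$R{\left(Q,w \right)} = - \frac{2 w}{3} - \frac{Q}{3}$ ($R{\left(Q,w \right)} = - \frac{\left(Q + w\right) + w}{3} = - \frac{Q + 2 w}{3} = - \frac{2 w}{3} - \frac{Q}{3}$)
$U{\left(P \right)} = 7 + P$ ($U{\left(P \right)} = -3 + \left(2 \cdot 5 + P\right) = -3 + \left(10 + P\right) = 7 + P$)
$j{\left(s \right)} = -6 - 3 s$ ($j{\left(s \right)} = - 3 \left(2 + s\right) = -6 - 3 s$)
$- j{\left(U{\left(R{\left(4,V{\left(4,o{\left(-5 \right)} \right)} \right)} \right)} \right)} = - (-6 - 3 \left(7 - \left(\frac{4}{3} + \frac{2 \cdot 0^{2}}{3}\right)\right)) = - (-6 - 3 \left(7 - \frac{4}{3}\right)) = - (-6 - 17) = \left(-1\right) \left(-23\right) = 23$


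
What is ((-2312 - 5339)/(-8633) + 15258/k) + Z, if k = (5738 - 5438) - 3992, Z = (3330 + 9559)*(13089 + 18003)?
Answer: 6386476475630773/15936518 ≈ 4.0074e+8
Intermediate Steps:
Z = 400744788 (Z = 12889*31092 = 400744788)
k = -3692 (k = 300 - 3992 = -3692)
((-2312 - 5339)/(-8633) + 15258/k) + Z = ((-2312 - 5339)/(-8633) + 15258/(-3692)) + 400744788 = (-7651*(-1/8633) + 15258*(-1/3692)) + 400744788 = (7651/8633 - 7629/1846) + 400744788 = -51737411/15936518 + 400744788 = 6386476475630773/15936518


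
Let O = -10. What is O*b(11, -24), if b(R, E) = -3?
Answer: 30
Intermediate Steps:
O*b(11, -24) = -10*(-3) = 30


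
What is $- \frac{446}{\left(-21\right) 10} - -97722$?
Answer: $\frac{10261033}{105} \approx 97724.0$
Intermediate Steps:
$- \frac{446}{\left(-21\right) 10} - -97722 = - \frac{446}{-210} + 97722 = \left(-446\right) \left(- \frac{1}{210}\right) + 97722 = \frac{223}{105} + 97722 = \frac{10261033}{105}$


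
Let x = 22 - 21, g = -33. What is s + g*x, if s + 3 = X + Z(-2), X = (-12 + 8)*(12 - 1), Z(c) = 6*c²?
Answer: -56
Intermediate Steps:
X = -44 (X = -4*11 = -44)
x = 1
s = -23 (s = -3 + (-44 + 6*(-2)²) = -3 + (-44 + 6*4) = -3 + (-44 + 24) = -3 - 20 = -23)
s + g*x = -23 - 33*1 = -23 - 33 = -56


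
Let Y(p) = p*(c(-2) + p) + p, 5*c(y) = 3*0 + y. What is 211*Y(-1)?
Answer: 422/5 ≈ 84.400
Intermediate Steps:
c(y) = y/5 (c(y) = (3*0 + y)/5 = (0 + y)/5 = y/5)
Y(p) = p + p*(-⅖ + p) (Y(p) = p*((⅕)*(-2) + p) + p = p*(-⅖ + p) + p = p + p*(-⅖ + p))
211*Y(-1) = 211*((⅕)*(-1)*(3 + 5*(-1))) = 211*((⅕)*(-1)*(3 - 5)) = 211*((⅕)*(-1)*(-2)) = 211*(⅖) = 422/5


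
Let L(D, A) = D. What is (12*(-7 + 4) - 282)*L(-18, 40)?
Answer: 5724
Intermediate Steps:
(12*(-7 + 4) - 282)*L(-18, 40) = (12*(-7 + 4) - 282)*(-18) = (12*(-3) - 282)*(-18) = (-36 - 282)*(-18) = -318*(-18) = 5724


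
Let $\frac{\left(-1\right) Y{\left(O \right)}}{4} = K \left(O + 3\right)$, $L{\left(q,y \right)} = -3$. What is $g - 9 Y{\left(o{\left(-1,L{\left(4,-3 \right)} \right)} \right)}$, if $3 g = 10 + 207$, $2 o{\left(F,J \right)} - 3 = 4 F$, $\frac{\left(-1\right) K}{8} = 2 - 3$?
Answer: $\frac{2377}{3} \approx 792.33$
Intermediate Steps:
$K = 8$ ($K = - 8 \left(2 - 3\right) = \left(-8\right) \left(-1\right) = 8$)
$o{\left(F,J \right)} = \frac{3}{2} + 2 F$ ($o{\left(F,J \right)} = \frac{3}{2} + \frac{4 F}{2} = \frac{3}{2} + 2 F$)
$g = \frac{217}{3}$ ($g = \frac{10 + 207}{3} = \frac{1}{3} \cdot 217 = \frac{217}{3} \approx 72.333$)
$Y{\left(O \right)} = -96 - 32 O$ ($Y{\left(O \right)} = - 4 \cdot 8 \left(O + 3\right) = - 4 \cdot 8 \left(3 + O\right) = - 4 \left(24 + 8 O\right) = -96 - 32 O$)
$g - 9 Y{\left(o{\left(-1,L{\left(4,-3 \right)} \right)} \right)} = \frac{217}{3} - 9 \left(-96 - 32 \left(\frac{3}{2} + 2 \left(-1\right)\right)\right) = \frac{217}{3} - 9 \left(-96 - 32 \left(\frac{3}{2} - 2\right)\right) = \frac{217}{3} - 9 \left(-96 - -16\right) = \frac{217}{3} - 9 \left(-96 + 16\right) = \frac{217}{3} - -720 = \frac{217}{3} + 720 = \frac{2377}{3}$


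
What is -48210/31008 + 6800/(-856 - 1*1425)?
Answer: -53470235/11788208 ≈ -4.5359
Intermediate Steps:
-48210/31008 + 6800/(-856 - 1*1425) = -48210*1/31008 + 6800/(-856 - 1425) = -8035/5168 + 6800/(-2281) = -8035/5168 + 6800*(-1/2281) = -8035/5168 - 6800/2281 = -53470235/11788208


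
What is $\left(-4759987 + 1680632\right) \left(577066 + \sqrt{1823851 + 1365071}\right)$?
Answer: $-1776991072430 - 3079355 \sqrt{3188922} \approx -1.7825 \cdot 10^{12}$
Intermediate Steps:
$\left(-4759987 + 1680632\right) \left(577066 + \sqrt{1823851 + 1365071}\right) = - 3079355 \left(577066 + \sqrt{3188922}\right) = -1776991072430 - 3079355 \sqrt{3188922}$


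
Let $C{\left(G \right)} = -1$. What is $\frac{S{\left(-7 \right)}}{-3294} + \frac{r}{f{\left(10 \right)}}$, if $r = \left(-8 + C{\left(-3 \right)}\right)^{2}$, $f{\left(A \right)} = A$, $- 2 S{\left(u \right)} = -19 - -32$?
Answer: $\frac{266879}{32940} \approx 8.102$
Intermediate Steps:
$S{\left(u \right)} = - \frac{13}{2}$ ($S{\left(u \right)} = - \frac{-19 - -32}{2} = - \frac{-19 + 32}{2} = \left(- \frac{1}{2}\right) 13 = - \frac{13}{2}$)
$r = 81$ ($r = \left(-8 - 1\right)^{2} = \left(-9\right)^{2} = 81$)
$\frac{S{\left(-7 \right)}}{-3294} + \frac{r}{f{\left(10 \right)}} = - \frac{13}{2 \left(-3294\right)} + \frac{81}{10} = \left(- \frac{13}{2}\right) \left(- \frac{1}{3294}\right) + 81 \cdot \frac{1}{10} = \frac{13}{6588} + \frac{81}{10} = \frac{266879}{32940}$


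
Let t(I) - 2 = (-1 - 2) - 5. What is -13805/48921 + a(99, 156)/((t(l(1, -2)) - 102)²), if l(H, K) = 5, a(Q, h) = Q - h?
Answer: -18201113/63401616 ≈ -0.28708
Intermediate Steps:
t(I) = -6 (t(I) = 2 + ((-1 - 2) - 5) = 2 + (-3 - 5) = 2 - 8 = -6)
-13805/48921 + a(99, 156)/((t(l(1, -2)) - 102)²) = -13805/48921 + (99 - 1*156)/((-6 - 102)²) = -13805*1/48921 + (99 - 156)/((-108)²) = -13805/48921 - 57/11664 = -13805/48921 - 57*1/11664 = -13805/48921 - 19/3888 = -18201113/63401616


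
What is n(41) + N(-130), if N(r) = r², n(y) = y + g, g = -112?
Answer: 16829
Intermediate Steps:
n(y) = -112 + y (n(y) = y - 112 = -112 + y)
n(41) + N(-130) = (-112 + 41) + (-130)² = -71 + 16900 = 16829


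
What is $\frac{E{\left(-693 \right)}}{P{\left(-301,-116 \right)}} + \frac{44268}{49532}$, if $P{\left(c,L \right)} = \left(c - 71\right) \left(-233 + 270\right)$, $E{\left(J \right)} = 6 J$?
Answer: $\frac{4852731}{4058086} \approx 1.1958$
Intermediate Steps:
$P{\left(c,L \right)} = -2627 + 37 c$ ($P{\left(c,L \right)} = \left(-71 + c\right) 37 = -2627 + 37 c$)
$\frac{E{\left(-693 \right)}}{P{\left(-301,-116 \right)}} + \frac{44268}{49532} = \frac{6 \left(-693\right)}{-2627 + 37 \left(-301\right)} + \frac{44268}{49532} = - \frac{4158}{-2627 - 11137} + 44268 \cdot \frac{1}{49532} = - \frac{4158}{-13764} + \frac{1581}{1769} = \left(-4158\right) \left(- \frac{1}{13764}\right) + \frac{1581}{1769} = \frac{693}{2294} + \frac{1581}{1769} = \frac{4852731}{4058086}$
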